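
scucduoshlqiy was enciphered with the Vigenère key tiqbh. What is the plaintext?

zuebwbgcgexai

Repeat the key across the ciphertext: tiqbhtiqbhtiq
s(18)−t(19): -1≡25 → z
c(2)−i(8): -6≡20 → u
u(20)−q(16): 4 → e
c(2)−b(1): 1 → b
d(3)−h(7): -4≡22 → w
u(20)−t(19): 1 → b
o(14)−i(8): 6 → g
s(18)−q(16): 2 → c
h(7)−b(1): 6 → g
l(11)−h(7): 4 → e
q(16)−t(19): -3≡23 → x
i(8)−i(8): 0 → a
y(24)−q(16): 8 → i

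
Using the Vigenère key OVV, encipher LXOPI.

ZSJDD

Repeat the key across the message: OVVOV
L(11)+O(14): 25 → Z
X(23)+V(21): 44≡18 → S
O(14)+V(21): 35≡9 → J
P(15)+O(14): 29≡3 → D
I(8)+V(21): 29≡3 → D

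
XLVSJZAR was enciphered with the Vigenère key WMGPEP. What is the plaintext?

Repeat the key across the ciphertext: WMGPEPWM
X(23)−W(22): 1 → B
L(11)−M(12): -1≡25 → Z
V(21)−G(6): 15 → P
S(18)−P(15): 3 → D
J(9)−E(4): 5 → F
Z(25)−P(15): 10 → K
A(0)−W(22): -22≡4 → E
R(17)−M(12): 5 → F

BZPDFKEF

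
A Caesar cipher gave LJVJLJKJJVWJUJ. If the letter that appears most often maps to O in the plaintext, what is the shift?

The most frequent ciphertext letter is J (appears 7 times).
J is position 9; O is position 14.
Shift = -5≡21.

21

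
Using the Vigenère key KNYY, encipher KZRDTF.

UMPBDS

Repeat the key across the message: KNYYKN
K(10)+K(10): 20 → U
Z(25)+N(13): 38≡12 → M
R(17)+Y(24): 41≡15 → P
D(3)+Y(24): 27≡1 → B
T(19)+K(10): 29≡3 → D
F(5)+N(13): 18 → S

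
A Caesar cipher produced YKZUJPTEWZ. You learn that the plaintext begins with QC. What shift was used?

From the crib: Y(24)−Q(16)=8, so the shift is 8.

8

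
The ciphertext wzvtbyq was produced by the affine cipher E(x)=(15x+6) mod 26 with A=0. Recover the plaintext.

idbnrws

The inverse of 15 mod 26 is 7, since 15·7=105≡1. Apply D(y)=7·(y−6) mod 26:
w(22): 7·(22−6)=112≡8 → i
z(25): 7·(25−6)=133≡3 → d
v(21): 7·(21−6)=105≡1 → b
t(19): 7·(19−6)=91≡13 → n
b(1): 7·(1−6)=-35≡17 → r
y(24): 7·(24−6)=126≡22 → w
q(16): 7·(16−6)=70≡18 → s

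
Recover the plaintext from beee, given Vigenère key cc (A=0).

zccc

Repeat the key across the ciphertext: cccc
b(1)−c(2): -1≡25 → z
e(4)−c(2): 2 → c
e(4)−c(2): 2 → c
e(4)−c(2): 2 → c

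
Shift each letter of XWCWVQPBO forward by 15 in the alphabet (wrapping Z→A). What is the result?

X(23): 23+15=38≡12 → M
W(22): 22+15=37≡11 → L
C(2): 2+15=17 → R
W(22): 22+15=37≡11 → L
V(21): 21+15=36≡10 → K
Q(16): 16+15=31≡5 → F
P(15): 15+15=30≡4 → E
B(1): 1+15=16 → Q
O(14): 14+15=29≡3 → D

MLRLKFEQD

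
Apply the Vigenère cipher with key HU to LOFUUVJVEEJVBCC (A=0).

Repeat the key across the message: HUHUHUHUHUHUHUH
L(11)+H(7): 18 → S
O(14)+U(20): 34≡8 → I
F(5)+H(7): 12 → M
U(20)+U(20): 40≡14 → O
U(20)+H(7): 27≡1 → B
V(21)+U(20): 41≡15 → P
J(9)+H(7): 16 → Q
V(21)+U(20): 41≡15 → P
E(4)+H(7): 11 → L
E(4)+U(20): 24 → Y
J(9)+H(7): 16 → Q
V(21)+U(20): 41≡15 → P
B(1)+H(7): 8 → I
C(2)+U(20): 22 → W
C(2)+H(7): 9 → J

SIMOBPQPLYQPIWJ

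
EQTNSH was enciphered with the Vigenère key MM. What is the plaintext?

SEHBGV

Repeat the key across the ciphertext: MMMMMM
E(4)−M(12): -8≡18 → S
Q(16)−M(12): 4 → E
T(19)−M(12): 7 → H
N(13)−M(12): 1 → B
S(18)−M(12): 6 → G
H(7)−M(12): -5≡21 → V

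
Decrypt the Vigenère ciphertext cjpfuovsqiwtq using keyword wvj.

gogjzfzxhmbku

Repeat the key across the ciphertext: wvjwvjwvjwvjw
c(2)−w(22): -20≡6 → g
j(9)−v(21): -12≡14 → o
p(15)−j(9): 6 → g
f(5)−w(22): -17≡9 → j
u(20)−v(21): -1≡25 → z
o(14)−j(9): 5 → f
v(21)−w(22): -1≡25 → z
s(18)−v(21): -3≡23 → x
q(16)−j(9): 7 → h
i(8)−w(22): -14≡12 → m
w(22)−v(21): 1 → b
t(19)−j(9): 10 → k
q(16)−w(22): -6≡20 → u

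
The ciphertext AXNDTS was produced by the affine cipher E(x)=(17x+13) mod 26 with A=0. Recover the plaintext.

NWAEIL

The inverse of 17 mod 26 is 23, since 17·23=391≡1. Apply D(y)=23·(y−13) mod 26:
A(0): 23·(0−13)=-299≡13 → N
X(23): 23·(23−13)=230≡22 → W
N(13): 23·(13−13)=0 → A
D(3): 23·(3−13)=-230≡4 → E
T(19): 23·(19−13)=138≡8 → I
S(18): 23·(18−13)=115≡11 → L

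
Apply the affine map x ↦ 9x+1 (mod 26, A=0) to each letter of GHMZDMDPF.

G(6): 9·6+1=55≡3 → D
H(7): 9·7+1=64≡12 → M
M(12): 9·12+1=109≡5 → F
Z(25): 9·25+1=226≡18 → S
D(3): 9·3+1=28≡2 → C
M(12): 9·12+1=109≡5 → F
D(3): 9·3+1=28≡2 → C
P(15): 9·15+1=136≡6 → G
F(5): 9·5+1=46≡20 → U

DMFSCFCGU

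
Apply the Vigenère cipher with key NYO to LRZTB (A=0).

Repeat the key across the message: NYONY
L(11)+N(13): 24 → Y
R(17)+Y(24): 41≡15 → P
Z(25)+O(14): 39≡13 → N
T(19)+N(13): 32≡6 → G
B(1)+Y(24): 25 → Z

YPNGZ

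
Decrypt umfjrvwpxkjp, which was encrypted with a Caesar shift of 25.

u(20): 20−25=-5≡21 → v
m(12): 12−25=-13≡13 → n
f(5): 5−25=-20≡6 → g
j(9): 9−25=-16≡10 → k
r(17): 17−25=-8≡18 → s
v(21): 21−25=-4≡22 → w
w(22): 22−25=-3≡23 → x
p(15): 15−25=-10≡16 → q
x(23): 23−25=-2≡24 → y
k(10): 10−25=-15≡11 → l
j(9): 9−25=-16≡10 → k
p(15): 15−25=-10≡16 → q

vngkswxqylkq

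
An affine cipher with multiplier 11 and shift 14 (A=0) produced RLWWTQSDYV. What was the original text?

The inverse of 11 mod 26 is 19, since 11·19=209≡1. Apply D(y)=19·(y−14) mod 26:
R(17): 19·(17−14)=57≡5 → F
L(11): 19·(11−14)=-57≡21 → V
W(22): 19·(22−14)=152≡22 → W
W(22): 19·(22−14)=152≡22 → W
T(19): 19·(19−14)=95≡17 → R
Q(16): 19·(16−14)=38≡12 → M
S(18): 19·(18−14)=76≡24 → Y
D(3): 19·(3−14)=-209≡25 → Z
Y(24): 19·(24−14)=190≡8 → I
V(21): 19·(21−14)=133≡3 → D

FVWWRMYZID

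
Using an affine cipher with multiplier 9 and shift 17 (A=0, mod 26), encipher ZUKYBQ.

Z(25): 9·25+17=242≡8 → I
U(20): 9·20+17=197≡15 → P
K(10): 9·10+17=107≡3 → D
Y(24): 9·24+17=233≡25 → Z
B(1): 9·1+17=26≡0 → A
Q(16): 9·16+17=161≡5 → F

IPDZAF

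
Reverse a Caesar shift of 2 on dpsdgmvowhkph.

bnqbektmufinf

d(3): 3−2=1 → b
p(15): 15−2=13 → n
s(18): 18−2=16 → q
d(3): 3−2=1 → b
g(6): 6−2=4 → e
m(12): 12−2=10 → k
v(21): 21−2=19 → t
o(14): 14−2=12 → m
w(22): 22−2=20 → u
h(7): 7−2=5 → f
k(10): 10−2=8 → i
p(15): 15−2=13 → n
h(7): 7−2=5 → f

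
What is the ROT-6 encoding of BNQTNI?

B(1): 1+6=7 → H
N(13): 13+6=19 → T
Q(16): 16+6=22 → W
T(19): 19+6=25 → Z
N(13): 13+6=19 → T
I(8): 8+6=14 → O

HTWZTO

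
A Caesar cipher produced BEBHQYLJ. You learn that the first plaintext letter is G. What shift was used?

21

From the crib: B(1)−G(6)=-5≡21, so the shift is 21.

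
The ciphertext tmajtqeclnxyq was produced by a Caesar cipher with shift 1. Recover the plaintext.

slzispdbkmwxp

t(19): 19−1=18 → s
m(12): 12−1=11 → l
a(0): 0−1=-1≡25 → z
j(9): 9−1=8 → i
t(19): 19−1=18 → s
q(16): 16−1=15 → p
e(4): 4−1=3 → d
c(2): 2−1=1 → b
l(11): 11−1=10 → k
n(13): 13−1=12 → m
x(23): 23−1=22 → w
y(24): 24−1=23 → x
q(16): 16−1=15 → p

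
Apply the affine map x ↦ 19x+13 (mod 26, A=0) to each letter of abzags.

a(0): 19·0+13=13 → n
b(1): 19·1+13=32≡6 → g
z(25): 19·25+13=488≡20 → u
a(0): 19·0+13=13 → n
g(6): 19·6+13=127≡23 → x
s(18): 19·18+13=355≡17 → r

ngunxr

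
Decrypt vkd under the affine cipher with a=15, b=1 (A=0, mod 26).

klo

The inverse of 15 mod 26 is 7, since 15·7=105≡1. Apply D(y)=7·(y−1) mod 26:
v(21): 7·(21−1)=140≡10 → k
k(10): 7·(10−1)=63≡11 → l
d(3): 7·(3−1)=14 → o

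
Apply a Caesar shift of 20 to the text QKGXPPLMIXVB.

Q(16): 16+20=36≡10 → K
K(10): 10+20=30≡4 → E
G(6): 6+20=26≡0 → A
X(23): 23+20=43≡17 → R
P(15): 15+20=35≡9 → J
P(15): 15+20=35≡9 → J
L(11): 11+20=31≡5 → F
M(12): 12+20=32≡6 → G
I(8): 8+20=28≡2 → C
X(23): 23+20=43≡17 → R
V(21): 21+20=41≡15 → P
B(1): 1+20=21 → V

KEARJJFGCRPV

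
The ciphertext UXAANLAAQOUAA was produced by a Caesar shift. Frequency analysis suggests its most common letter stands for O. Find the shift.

The most frequent ciphertext letter is A (appears 6 times).
A is position 0; O is position 14.
Shift = -14≡12.

12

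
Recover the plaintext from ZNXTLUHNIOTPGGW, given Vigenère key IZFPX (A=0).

Repeat the key across the ciphertext: IZFPXIZFPXIZFPX
Z(25)−I(8): 17 → R
N(13)−Z(25): -12≡14 → O
X(23)−F(5): 18 → S
T(19)−P(15): 4 → E
L(11)−X(23): -12≡14 → O
U(20)−I(8): 12 → M
H(7)−Z(25): -18≡8 → I
N(13)−F(5): 8 → I
I(8)−P(15): -7≡19 → T
O(14)−X(23): -9≡17 → R
T(19)−I(8): 11 → L
P(15)−Z(25): -10≡16 → Q
G(6)−F(5): 1 → B
G(6)−P(15): -9≡17 → R
W(22)−X(23): -1≡25 → Z

ROSEOMIITRLQBRZ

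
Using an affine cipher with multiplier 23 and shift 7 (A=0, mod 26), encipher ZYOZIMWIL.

Z(25): 23·25+7=582≡10 → K
Y(24): 23·24+7=559≡13 → N
O(14): 23·14+7=329≡17 → R
Z(25): 23·25+7=582≡10 → K
I(8): 23·8+7=191≡9 → J
M(12): 23·12+7=283≡23 → X
W(22): 23·22+7=513≡19 → T
I(8): 23·8+7=191≡9 → J
L(11): 23·11+7=260≡0 → A

KNRKJXTJA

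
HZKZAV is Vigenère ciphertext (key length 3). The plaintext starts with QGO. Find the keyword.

Subtract each crib letter from the matching ciphertext letter (mod 26):
H(7)−Q(16)=-9≡17 → R
Z(25)−G(6)=19 → T
K(10)−O(14)=-4≡22 → W

RTW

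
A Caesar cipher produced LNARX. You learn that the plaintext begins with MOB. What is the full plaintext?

MOBSY

From the crib: L(11)−M(12)=-1≡25, so the shift is 25.
Subtract 25 from each ciphertext letter:
L(11): 11−25=-14≡12 → M
N(13): 13−25=-12≡14 → O
A(0): 0−25=-25≡1 → B
R(17): 17−25=-8≡18 → S
X(23): 23−25=-2≡24 → Y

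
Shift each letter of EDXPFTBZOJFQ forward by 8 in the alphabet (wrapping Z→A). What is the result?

MLFXNBJHWRNY

E(4): 4+8=12 → M
D(3): 3+8=11 → L
X(23): 23+8=31≡5 → F
P(15): 15+8=23 → X
F(5): 5+8=13 → N
T(19): 19+8=27≡1 → B
B(1): 1+8=9 → J
Z(25): 25+8=33≡7 → H
O(14): 14+8=22 → W
J(9): 9+8=17 → R
F(5): 5+8=13 → N
Q(16): 16+8=24 → Y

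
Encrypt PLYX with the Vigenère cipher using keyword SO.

HZQL

Repeat the key across the message: SOSO
P(15)+S(18): 33≡7 → H
L(11)+O(14): 25 → Z
Y(24)+S(18): 42≡16 → Q
X(23)+O(14): 37≡11 → L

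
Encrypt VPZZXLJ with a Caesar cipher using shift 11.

GAKKIWU

V(21): 21+11=32≡6 → G
P(15): 15+11=26≡0 → A
Z(25): 25+11=36≡10 → K
Z(25): 25+11=36≡10 → K
X(23): 23+11=34≡8 → I
L(11): 11+11=22 → W
J(9): 9+11=20 → U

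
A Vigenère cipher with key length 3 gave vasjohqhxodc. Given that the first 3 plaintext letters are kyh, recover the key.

Subtract each crib letter from the matching ciphertext letter (mod 26):
v(21)−k(10)=11 → l
a(0)−y(24)=-24≡2 → c
s(18)−h(7)=11 → l

lcl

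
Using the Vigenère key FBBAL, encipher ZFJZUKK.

Repeat the key across the message: FBBALFB
Z(25)+F(5): 30≡4 → E
F(5)+B(1): 6 → G
J(9)+B(1): 10 → K
Z(25)+A(0): 25 → Z
U(20)+L(11): 31≡5 → F
K(10)+F(5): 15 → P
K(10)+B(1): 11 → L

EGKZFPL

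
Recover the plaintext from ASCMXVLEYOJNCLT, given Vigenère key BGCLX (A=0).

Repeat the key across the ciphertext: BGCLXBGCLXBGCLX
A(0)−B(1): -1≡25 → Z
S(18)−G(6): 12 → M
C(2)−C(2): 0 → A
M(12)−L(11): 1 → B
X(23)−X(23): 0 → A
V(21)−B(1): 20 → U
L(11)−G(6): 5 → F
E(4)−C(2): 2 → C
Y(24)−L(11): 13 → N
O(14)−X(23): -9≡17 → R
J(9)−B(1): 8 → I
N(13)−G(6): 7 → H
C(2)−C(2): 0 → A
L(11)−L(11): 0 → A
T(19)−X(23): -4≡22 → W

ZMABAUFCNRIHAAW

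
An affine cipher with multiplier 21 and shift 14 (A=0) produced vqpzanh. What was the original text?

jkfdivr

The inverse of 21 mod 26 is 5, since 21·5=105≡1. Apply D(y)=5·(y−14) mod 26:
v(21): 5·(21−14)=35≡9 → j
q(16): 5·(16−14)=10 → k
p(15): 5·(15−14)=5 → f
z(25): 5·(25−14)=55≡3 → d
a(0): 5·(0−14)=-70≡8 → i
n(13): 5·(13−14)=-5≡21 → v
h(7): 5·(7−14)=-35≡17 → r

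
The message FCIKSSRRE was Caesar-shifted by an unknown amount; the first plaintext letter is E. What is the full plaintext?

EBHJRRQQD

From the crib: F(5)−E(4)=1, so the shift is 1.
Subtract 1 from each ciphertext letter:
F(5): 5−1=4 → E
C(2): 2−1=1 → B
I(8): 8−1=7 → H
K(10): 10−1=9 → J
S(18): 18−1=17 → R
S(18): 18−1=17 → R
R(17): 17−1=16 → Q
R(17): 17−1=16 → Q
E(4): 4−1=3 → D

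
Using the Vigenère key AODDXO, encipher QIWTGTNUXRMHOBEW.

Repeat the key across the message: AODDXOAODDXOAODD
Q(16)+A(0): 16 → Q
I(8)+O(14): 22 → W
W(22)+D(3): 25 → Z
T(19)+D(3): 22 → W
G(6)+X(23): 29≡3 → D
T(19)+O(14): 33≡7 → H
N(13)+A(0): 13 → N
U(20)+O(14): 34≡8 → I
X(23)+D(3): 26≡0 → A
R(17)+D(3): 20 → U
M(12)+X(23): 35≡9 → J
H(7)+O(14): 21 → V
O(14)+A(0): 14 → O
B(1)+O(14): 15 → P
E(4)+D(3): 7 → H
W(22)+D(3): 25 → Z

QWZWDHNIAUJVOPHZ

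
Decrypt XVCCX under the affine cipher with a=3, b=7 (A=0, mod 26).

The inverse of 3 mod 26 is 9, since 3·9=27≡1. Apply D(y)=9·(y−7) mod 26:
X(23): 9·(23−7)=144≡14 → O
V(21): 9·(21−7)=126≡22 → W
C(2): 9·(2−7)=-45≡7 → H
C(2): 9·(2−7)=-45≡7 → H
X(23): 9·(23−7)=144≡14 → O

OWHHO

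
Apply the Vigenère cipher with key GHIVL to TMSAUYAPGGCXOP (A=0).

ZTAVFEHXBRIEWK

Repeat the key across the message: GHIVLGHIVLGHIV
T(19)+G(6): 25 → Z
M(12)+H(7): 19 → T
S(18)+I(8): 26≡0 → A
A(0)+V(21): 21 → V
U(20)+L(11): 31≡5 → F
Y(24)+G(6): 30≡4 → E
A(0)+H(7): 7 → H
P(15)+I(8): 23 → X
G(6)+V(21): 27≡1 → B
G(6)+L(11): 17 → R
C(2)+G(6): 8 → I
X(23)+H(7): 30≡4 → E
O(14)+I(8): 22 → W
P(15)+V(21): 36≡10 → K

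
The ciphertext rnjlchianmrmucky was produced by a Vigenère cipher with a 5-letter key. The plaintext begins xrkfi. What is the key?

uwzgu

Subtract each crib letter from the matching ciphertext letter (mod 26):
r(17)−x(23)=-6≡20 → u
n(13)−r(17)=-4≡22 → w
j(9)−k(10)=-1≡25 → z
l(11)−f(5)=6 → g
c(2)−i(8)=-6≡20 → u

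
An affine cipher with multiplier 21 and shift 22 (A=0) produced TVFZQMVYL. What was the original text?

The inverse of 21 mod 26 is 5, since 21·5=105≡1. Apply D(y)=5·(y−22) mod 26:
T(19): 5·(19−22)=-15≡11 → L
V(21): 5·(21−22)=-5≡21 → V
F(5): 5·(5−22)=-85≡19 → T
Z(25): 5·(25−22)=15 → P
Q(16): 5·(16−22)=-30≡22 → W
M(12): 5·(12−22)=-50≡2 → C
V(21): 5·(21−22)=-5≡21 → V
Y(24): 5·(24−22)=10 → K
L(11): 5·(11−22)=-55≡23 → X

LVTPWCVKX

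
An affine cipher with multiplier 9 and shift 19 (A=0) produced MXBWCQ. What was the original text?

The inverse of 9 mod 26 is 3, since 9·3=27≡1. Apply D(y)=3·(y−19) mod 26:
M(12): 3·(12−19)=-21≡5 → F
X(23): 3·(23−19)=12 → M
B(1): 3·(1−19)=-54≡24 → Y
W(22): 3·(22−19)=9 → J
C(2): 3·(2−19)=-51≡1 → B
Q(16): 3·(16−19)=-9≡17 → R

FMYJBR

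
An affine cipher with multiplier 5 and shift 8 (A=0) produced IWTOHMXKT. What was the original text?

The inverse of 5 mod 26 is 21, since 5·21=105≡1. Apply D(y)=21·(y−8) mod 26:
I(8): 21·(8−8)=0 → A
W(22): 21·(22−8)=294≡8 → I
T(19): 21·(19−8)=231≡23 → X
O(14): 21·(14−8)=126≡22 → W
H(7): 21·(7−8)=-21≡5 → F
M(12): 21·(12−8)=84≡6 → G
X(23): 21·(23−8)=315≡3 → D
K(10): 21·(10−8)=42≡16 → Q
T(19): 21·(19−8)=231≡23 → X

AIXWFGDQX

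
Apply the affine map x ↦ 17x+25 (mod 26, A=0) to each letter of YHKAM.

RONZV

Y(24): 17·24+25=433≡17 → R
H(7): 17·7+25=144≡14 → O
K(10): 17·10+25=195≡13 → N
A(0): 17·0+25=25 → Z
M(12): 17·12+25=229≡21 → V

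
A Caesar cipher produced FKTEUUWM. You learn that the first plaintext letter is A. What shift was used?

From the crib: F(5)−A(0)=5, so the shift is 5.

5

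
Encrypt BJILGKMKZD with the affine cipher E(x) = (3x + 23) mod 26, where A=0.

AYVEPBHBUG

B(1): 3·1+23=26≡0 → A
J(9): 3·9+23=50≡24 → Y
I(8): 3·8+23=47≡21 → V
L(11): 3·11+23=56≡4 → E
G(6): 3·6+23=41≡15 → P
K(10): 3·10+23=53≡1 → B
M(12): 3·12+23=59≡7 → H
K(10): 3·10+23=53≡1 → B
Z(25): 3·25+23=98≡20 → U
D(3): 3·3+23=32≡6 → G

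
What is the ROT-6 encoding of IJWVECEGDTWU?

OPCBKIKMJZCA

I(8): 8+6=14 → O
J(9): 9+6=15 → P
W(22): 22+6=28≡2 → C
V(21): 21+6=27≡1 → B
E(4): 4+6=10 → K
C(2): 2+6=8 → I
E(4): 4+6=10 → K
G(6): 6+6=12 → M
D(3): 3+6=9 → J
T(19): 19+6=25 → Z
W(22): 22+6=28≡2 → C
U(20): 20+6=26≡0 → A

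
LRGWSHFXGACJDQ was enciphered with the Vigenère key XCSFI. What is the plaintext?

Repeat the key across the ciphertext: XCSFIXCSFIXCSF
L(11)−X(23): -12≡14 → O
R(17)−C(2): 15 → P
G(6)−S(18): -12≡14 → O
W(22)−F(5): 17 → R
S(18)−I(8): 10 → K
H(7)−X(23): -16≡10 → K
F(5)−C(2): 3 → D
X(23)−S(18): 5 → F
G(6)−F(5): 1 → B
A(0)−I(8): -8≡18 → S
C(2)−X(23): -21≡5 → F
J(9)−C(2): 7 → H
D(3)−S(18): -15≡11 → L
Q(16)−F(5): 11 → L

OPORKKDFBSFHLL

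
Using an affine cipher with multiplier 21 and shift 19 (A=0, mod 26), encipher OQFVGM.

O(14): 21·14+19=313≡1 → B
Q(16): 21·16+19=355≡17 → R
F(5): 21·5+19=124≡20 → U
V(21): 21·21+19=460≡18 → S
G(6): 21·6+19=145≡15 → P
M(12): 21·12+19=271≡11 → L

BRUSPL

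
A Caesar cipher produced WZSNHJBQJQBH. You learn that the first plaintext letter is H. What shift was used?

From the crib: W(22)−H(7)=15, so the shift is 15.

15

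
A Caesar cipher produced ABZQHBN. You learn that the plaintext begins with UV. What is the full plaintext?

UVTKBVH

From the crib: A(0)−U(20)=-20≡6, so the shift is 6.
Subtract 6 from each ciphertext letter:
A(0): 0−6=-6≡20 → U
B(1): 1−6=-5≡21 → V
Z(25): 25−6=19 → T
Q(16): 16−6=10 → K
H(7): 7−6=1 → B
B(1): 1−6=-5≡21 → V
N(13): 13−6=7 → H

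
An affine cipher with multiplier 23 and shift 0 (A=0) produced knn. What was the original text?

The inverse of 23 mod 26 is 17, since 23·17=391≡1. Apply D(y)=17·(y−0) mod 26:
k(10): 17·(10−0)=170≡14 → o
n(13): 17·(13−0)=221≡13 → n
n(13): 17·(13−0)=221≡13 → n

onn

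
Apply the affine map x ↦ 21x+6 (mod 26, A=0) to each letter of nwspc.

taujw

n(13): 21·13+6=279≡19 → t
w(22): 21·22+6=468≡0 → a
s(18): 21·18+6=384≡20 → u
p(15): 21·15+6=321≡9 → j
c(2): 21·2+6=48≡22 → w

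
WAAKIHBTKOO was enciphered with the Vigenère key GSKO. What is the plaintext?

Repeat the key across the ciphertext: GSKOGSKOGSK
W(22)−G(6): 16 → Q
A(0)−S(18): -18≡8 → I
A(0)−K(10): -10≡16 → Q
K(10)−O(14): -4≡22 → W
I(8)−G(6): 2 → C
H(7)−S(18): -11≡15 → P
B(1)−K(10): -9≡17 → R
T(19)−O(14): 5 → F
K(10)−G(6): 4 → E
O(14)−S(18): -4≡22 → W
O(14)−K(10): 4 → E

QIQWCPRFEWE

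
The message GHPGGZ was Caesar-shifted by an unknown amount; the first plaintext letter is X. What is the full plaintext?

XYGXXQ

From the crib: G(6)−X(23)=-17≡9, so the shift is 9.
Subtract 9 from each ciphertext letter:
G(6): 6−9=-3≡23 → X
H(7): 7−9=-2≡24 → Y
P(15): 15−9=6 → G
G(6): 6−9=-3≡23 → X
G(6): 6−9=-3≡23 → X
Z(25): 25−9=16 → Q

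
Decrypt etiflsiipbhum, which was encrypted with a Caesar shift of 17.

ncroubrrykqdv

e(4): 4−17=-13≡13 → n
t(19): 19−17=2 → c
i(8): 8−17=-9≡17 → r
f(5): 5−17=-12≡14 → o
l(11): 11−17=-6≡20 → u
s(18): 18−17=1 → b
i(8): 8−17=-9≡17 → r
i(8): 8−17=-9≡17 → r
p(15): 15−17=-2≡24 → y
b(1): 1−17=-16≡10 → k
h(7): 7−17=-10≡16 → q
u(20): 20−17=3 → d
m(12): 12−17=-5≡21 → v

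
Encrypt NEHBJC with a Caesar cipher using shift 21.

N(13): 13+21=34≡8 → I
E(4): 4+21=25 → Z
H(7): 7+21=28≡2 → C
B(1): 1+21=22 → W
J(9): 9+21=30≡4 → E
C(2): 2+21=23 → X

IZCWEX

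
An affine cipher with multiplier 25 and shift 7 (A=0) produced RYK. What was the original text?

The inverse of 25 mod 26 is 25, since 25·25=625≡1. Apply D(y)=25·(y−7) mod 26:
R(17): 25·(17−7)=250≡16 → Q
Y(24): 25·(24−7)=425≡9 → J
K(10): 25·(10−7)=75≡23 → X

QJX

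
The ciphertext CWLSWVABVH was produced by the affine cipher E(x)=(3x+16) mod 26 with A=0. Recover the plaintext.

ECHSCTMVTX

The inverse of 3 mod 26 is 9, since 3·9=27≡1. Apply D(y)=9·(y−16) mod 26:
C(2): 9·(2−16)=-126≡4 → E
W(22): 9·(22−16)=54≡2 → C
L(11): 9·(11−16)=-45≡7 → H
S(18): 9·(18−16)=18 → S
W(22): 9·(22−16)=54≡2 → C
V(21): 9·(21−16)=45≡19 → T
A(0): 9·(0−16)=-144≡12 → M
B(1): 9·(1−16)=-135≡21 → V
V(21): 9·(21−16)=45≡19 → T
H(7): 9·(7−16)=-81≡23 → X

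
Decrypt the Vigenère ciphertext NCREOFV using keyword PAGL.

Repeat the key across the ciphertext: PAGLPAG
N(13)−P(15): -2≡24 → Y
C(2)−A(0): 2 → C
R(17)−G(6): 11 → L
E(4)−L(11): -7≡19 → T
O(14)−P(15): -1≡25 → Z
F(5)−A(0): 5 → F
V(21)−G(6): 15 → P

YCLTZFP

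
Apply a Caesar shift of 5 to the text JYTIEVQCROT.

ODYNJAVHWTY

J(9): 9+5=14 → O
Y(24): 24+5=29≡3 → D
T(19): 19+5=24 → Y
I(8): 8+5=13 → N
E(4): 4+5=9 → J
V(21): 21+5=26≡0 → A
Q(16): 16+5=21 → V
C(2): 2+5=7 → H
R(17): 17+5=22 → W
O(14): 14+5=19 → T
T(19): 19+5=24 → Y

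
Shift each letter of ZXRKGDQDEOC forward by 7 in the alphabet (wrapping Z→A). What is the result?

Z(25): 25+7=32≡6 → G
X(23): 23+7=30≡4 → E
R(17): 17+7=24 → Y
K(10): 10+7=17 → R
G(6): 6+7=13 → N
D(3): 3+7=10 → K
Q(16): 16+7=23 → X
D(3): 3+7=10 → K
E(4): 4+7=11 → L
O(14): 14+7=21 → V
C(2): 2+7=9 → J

GEYRNKXKLVJ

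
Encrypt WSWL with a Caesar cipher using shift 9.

FBFU

W(22): 22+9=31≡5 → F
S(18): 18+9=27≡1 → B
W(22): 22+9=31≡5 → F
L(11): 11+9=20 → U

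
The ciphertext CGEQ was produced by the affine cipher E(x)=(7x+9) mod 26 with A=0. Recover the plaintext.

The inverse of 7 mod 26 is 15, since 7·15=105≡1. Apply D(y)=15·(y−9) mod 26:
C(2): 15·(2−9)=-105≡25 → Z
G(6): 15·(6−9)=-45≡7 → H
E(4): 15·(4−9)=-75≡3 → D
Q(16): 15·(16−9)=105≡1 → B

ZHDB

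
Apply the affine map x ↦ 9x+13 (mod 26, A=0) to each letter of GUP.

G(6): 9·6+13=67≡15 → P
U(20): 9·20+13=193≡11 → L
P(15): 9·15+13=148≡18 → S

PLS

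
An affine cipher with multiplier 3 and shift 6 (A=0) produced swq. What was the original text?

eom

The inverse of 3 mod 26 is 9, since 3·9=27≡1. Apply D(y)=9·(y−6) mod 26:
s(18): 9·(18−6)=108≡4 → e
w(22): 9·(22−6)=144≡14 → o
q(16): 9·(16−6)=90≡12 → m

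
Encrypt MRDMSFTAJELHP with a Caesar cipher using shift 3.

PUGPVIWDMHOKS

M(12): 12+3=15 → P
R(17): 17+3=20 → U
D(3): 3+3=6 → G
M(12): 12+3=15 → P
S(18): 18+3=21 → V
F(5): 5+3=8 → I
T(19): 19+3=22 → W
A(0): 0+3=3 → D
J(9): 9+3=12 → M
E(4): 4+3=7 → H
L(11): 11+3=14 → O
H(7): 7+3=10 → K
P(15): 15+3=18 → S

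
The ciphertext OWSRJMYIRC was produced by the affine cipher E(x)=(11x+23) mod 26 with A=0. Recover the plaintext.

LHJQUZTBQR

The inverse of 11 mod 26 is 19, since 11·19=209≡1. Apply D(y)=19·(y−23) mod 26:
O(14): 19·(14−23)=-171≡11 → L
W(22): 19·(22−23)=-19≡7 → H
S(18): 19·(18−23)=-95≡9 → J
R(17): 19·(17−23)=-114≡16 → Q
J(9): 19·(9−23)=-266≡20 → U
M(12): 19·(12−23)=-209≡25 → Z
Y(24): 19·(24−23)=19 → T
I(8): 19·(8−23)=-285≡1 → B
R(17): 19·(17−23)=-114≡16 → Q
C(2): 19·(2−23)=-399≡17 → R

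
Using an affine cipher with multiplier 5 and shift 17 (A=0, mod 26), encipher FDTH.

F(5): 5·5+17=42≡16 → Q
D(3): 5·3+17=32≡6 → G
T(19): 5·19+17=112≡8 → I
H(7): 5·7+17=52≡0 → A

QGIA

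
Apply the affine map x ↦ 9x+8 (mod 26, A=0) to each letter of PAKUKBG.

P(15): 9·15+8=143≡13 → N
A(0): 9·0+8=8 → I
K(10): 9·10+8=98≡20 → U
U(20): 9·20+8=188≡6 → G
K(10): 9·10+8=98≡20 → U
B(1): 9·1+8=17 → R
G(6): 9·6+8=62≡10 → K

NIUGURK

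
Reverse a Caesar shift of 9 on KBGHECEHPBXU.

K(10): 10−9=1 → B
B(1): 1−9=-8≡18 → S
G(6): 6−9=-3≡23 → X
H(7): 7−9=-2≡24 → Y
E(4): 4−9=-5≡21 → V
C(2): 2−9=-7≡19 → T
E(4): 4−9=-5≡21 → V
H(7): 7−9=-2≡24 → Y
P(15): 15−9=6 → G
B(1): 1−9=-8≡18 → S
X(23): 23−9=14 → O
U(20): 20−9=11 → L

BSXYVTVYGSOL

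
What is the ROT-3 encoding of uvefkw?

xyhinz

u(20): 20+3=23 → x
v(21): 21+3=24 → y
e(4): 4+3=7 → h
f(5): 5+3=8 → i
k(10): 10+3=13 → n
w(22): 22+3=25 → z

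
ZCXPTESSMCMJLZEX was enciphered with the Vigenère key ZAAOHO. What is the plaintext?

ACXBMQTSMOFVMZEJ

Repeat the key across the ciphertext: ZAAOHOZAAOHOZAAO
Z(25)−Z(25): 0 → A
C(2)−A(0): 2 → C
X(23)−A(0): 23 → X
P(15)−O(14): 1 → B
T(19)−H(7): 12 → M
E(4)−O(14): -10≡16 → Q
S(18)−Z(25): -7≡19 → T
S(18)−A(0): 18 → S
M(12)−A(0): 12 → M
C(2)−O(14): -12≡14 → O
M(12)−H(7): 5 → F
J(9)−O(14): -5≡21 → V
L(11)−Z(25): -14≡12 → M
Z(25)−A(0): 25 → Z
E(4)−A(0): 4 → E
X(23)−O(14): 9 → J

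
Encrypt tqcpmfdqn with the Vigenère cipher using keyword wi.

Repeat the key across the message: wiwiwiwiw
t(19)+w(22): 41≡15 → p
q(16)+i(8): 24 → y
c(2)+w(22): 24 → y
p(15)+i(8): 23 → x
m(12)+w(22): 34≡8 → i
f(5)+i(8): 13 → n
d(3)+w(22): 25 → z
q(16)+i(8): 24 → y
n(13)+w(22): 35≡9 → j

pyyxinzyj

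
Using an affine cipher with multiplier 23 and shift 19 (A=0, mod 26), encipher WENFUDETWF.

FHGELKHOFE

W(22): 23·22+19=525≡5 → F
E(4): 23·4+19=111≡7 → H
N(13): 23·13+19=318≡6 → G
F(5): 23·5+19=134≡4 → E
U(20): 23·20+19=479≡11 → L
D(3): 23·3+19=88≡10 → K
E(4): 23·4+19=111≡7 → H
T(19): 23·19+19=456≡14 → O
W(22): 23·22+19=525≡5 → F
F(5): 23·5+19=134≡4 → E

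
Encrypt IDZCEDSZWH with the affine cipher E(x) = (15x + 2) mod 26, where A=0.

SVNGKVMNUD

I(8): 15·8+2=122≡18 → S
D(3): 15·3+2=47≡21 → V
Z(25): 15·25+2=377≡13 → N
C(2): 15·2+2=32≡6 → G
E(4): 15·4+2=62≡10 → K
D(3): 15·3+2=47≡21 → V
S(18): 15·18+2=272≡12 → M
Z(25): 15·25+2=377≡13 → N
W(22): 15·22+2=332≡20 → U
H(7): 15·7+2=107≡3 → D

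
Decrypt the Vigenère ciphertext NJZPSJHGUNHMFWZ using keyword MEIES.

BFRLAXDYQVVIXSH

Repeat the key across the ciphertext: MEIESMEIESMEIES
N(13)−M(12): 1 → B
J(9)−E(4): 5 → F
Z(25)−I(8): 17 → R
P(15)−E(4): 11 → L
S(18)−S(18): 0 → A
J(9)−M(12): -3≡23 → X
H(7)−E(4): 3 → D
G(6)−I(8): -2≡24 → Y
U(20)−E(4): 16 → Q
N(13)−S(18): -5≡21 → V
H(7)−M(12): -5≡21 → V
M(12)−E(4): 8 → I
F(5)−I(8): -3≡23 → X
W(22)−E(4): 18 → S
Z(25)−S(18): 7 → H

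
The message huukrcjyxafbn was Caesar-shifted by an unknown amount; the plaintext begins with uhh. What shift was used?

13

From the crib: h(7)−u(20)=-13≡13, so the shift is 13.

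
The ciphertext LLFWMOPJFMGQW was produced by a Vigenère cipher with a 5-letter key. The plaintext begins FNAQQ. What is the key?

GYFGW

Subtract each crib letter from the matching ciphertext letter (mod 26):
L(11)−F(5)=6 → G
L(11)−N(13)=-2≡24 → Y
F(5)−A(0)=5 → F
W(22)−Q(16)=6 → G
M(12)−Q(16)=-4≡22 → W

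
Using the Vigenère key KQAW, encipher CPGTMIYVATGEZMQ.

Repeat the key across the message: KQAWKQAWKQAWKQA
C(2)+K(10): 12 → M
P(15)+Q(16): 31≡5 → F
G(6)+A(0): 6 → G
T(19)+W(22): 41≡15 → P
M(12)+K(10): 22 → W
I(8)+Q(16): 24 → Y
Y(24)+A(0): 24 → Y
V(21)+W(22): 43≡17 → R
A(0)+K(10): 10 → K
T(19)+Q(16): 35≡9 → J
G(6)+A(0): 6 → G
E(4)+W(22): 26≡0 → A
Z(25)+K(10): 35≡9 → J
M(12)+Q(16): 28≡2 → C
Q(16)+A(0): 16 → Q

MFGPWYYRKJGAJCQ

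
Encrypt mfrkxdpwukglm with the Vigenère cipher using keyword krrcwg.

wwimtjznlmcrw

Repeat the key across the message: krrcwgkrrcwgk
m(12)+k(10): 22 → w
f(5)+r(17): 22 → w
r(17)+r(17): 34≡8 → i
k(10)+c(2): 12 → m
x(23)+w(22): 45≡19 → t
d(3)+g(6): 9 → j
p(15)+k(10): 25 → z
w(22)+r(17): 39≡13 → n
u(20)+r(17): 37≡11 → l
k(10)+c(2): 12 → m
g(6)+w(22): 28≡2 → c
l(11)+g(6): 17 → r
m(12)+k(10): 22 → w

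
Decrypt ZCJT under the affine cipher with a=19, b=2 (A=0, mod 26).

TAZF

The inverse of 19 mod 26 is 11, since 19·11=209≡1. Apply D(y)=11·(y−2) mod 26:
Z(25): 11·(25−2)=253≡19 → T
C(2): 11·(2−2)=0 → A
J(9): 11·(9−2)=77≡25 → Z
T(19): 11·(19−2)=187≡5 → F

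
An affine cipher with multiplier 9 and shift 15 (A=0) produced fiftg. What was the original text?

wfwmz

The inverse of 9 mod 26 is 3, since 9·3=27≡1. Apply D(y)=3·(y−15) mod 26:
f(5): 3·(5−15)=-30≡22 → w
i(8): 3·(8−15)=-21≡5 → f
f(5): 3·(5−15)=-30≡22 → w
t(19): 3·(19−15)=12 → m
g(6): 3·(6−15)=-27≡25 → z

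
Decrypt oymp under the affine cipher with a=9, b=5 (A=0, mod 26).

bfve

The inverse of 9 mod 26 is 3, since 9·3=27≡1. Apply D(y)=3·(y−5) mod 26:
o(14): 3·(14−5)=27≡1 → b
y(24): 3·(24−5)=57≡5 → f
m(12): 3·(12−5)=21 → v
p(15): 3·(15−5)=30≡4 → e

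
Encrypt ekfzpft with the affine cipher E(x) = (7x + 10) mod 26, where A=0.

e(4): 7·4+10=38≡12 → m
k(10): 7·10+10=80≡2 → c
f(5): 7·5+10=45≡19 → t
z(25): 7·25+10=185≡3 → d
p(15): 7·15+10=115≡11 → l
f(5): 7·5+10=45≡19 → t
t(19): 7·19+10=143≡13 → n

mctdltn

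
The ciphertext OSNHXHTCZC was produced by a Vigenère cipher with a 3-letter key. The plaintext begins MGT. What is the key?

CMU

Subtract each crib letter from the matching ciphertext letter (mod 26):
O(14)−M(12)=2 → C
S(18)−G(6)=12 → M
N(13)−T(19)=-6≡20 → U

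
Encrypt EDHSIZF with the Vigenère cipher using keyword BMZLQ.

FPGDYAR

Repeat the key across the message: BMZLQBM
E(4)+B(1): 5 → F
D(3)+M(12): 15 → P
H(7)+Z(25): 32≡6 → G
S(18)+L(11): 29≡3 → D
I(8)+Q(16): 24 → Y
Z(25)+B(1): 26≡0 → A
F(5)+M(12): 17 → R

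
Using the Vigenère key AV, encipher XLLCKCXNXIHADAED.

XGLXKXXIXDHVDVEY

Repeat the key across the message: AVAVAVAVAVAVAVAV
X(23)+A(0): 23 → X
L(11)+V(21): 32≡6 → G
L(11)+A(0): 11 → L
C(2)+V(21): 23 → X
K(10)+A(0): 10 → K
C(2)+V(21): 23 → X
X(23)+A(0): 23 → X
N(13)+V(21): 34≡8 → I
X(23)+A(0): 23 → X
I(8)+V(21): 29≡3 → D
H(7)+A(0): 7 → H
A(0)+V(21): 21 → V
D(3)+A(0): 3 → D
A(0)+V(21): 21 → V
E(4)+A(0): 4 → E
D(3)+V(21): 24 → Y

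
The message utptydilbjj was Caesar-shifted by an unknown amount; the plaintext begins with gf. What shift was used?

14

From the crib: u(20)−g(6)=14, so the shift is 14.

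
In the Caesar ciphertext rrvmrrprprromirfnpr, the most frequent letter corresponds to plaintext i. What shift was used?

9

The most frequent ciphertext letter is r (appears 9 times).
r is position 17; i is position 8.
Shift = 9.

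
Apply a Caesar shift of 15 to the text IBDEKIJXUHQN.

I(8): 8+15=23 → X
B(1): 1+15=16 → Q
D(3): 3+15=18 → S
E(4): 4+15=19 → T
K(10): 10+15=25 → Z
I(8): 8+15=23 → X
J(9): 9+15=24 → Y
X(23): 23+15=38≡12 → M
U(20): 20+15=35≡9 → J
H(7): 7+15=22 → W
Q(16): 16+15=31≡5 → F
N(13): 13+15=28≡2 → C

XQSTZXYMJWFC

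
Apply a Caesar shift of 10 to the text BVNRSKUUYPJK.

B(1): 1+10=11 → L
V(21): 21+10=31≡5 → F
N(13): 13+10=23 → X
R(17): 17+10=27≡1 → B
S(18): 18+10=28≡2 → C
K(10): 10+10=20 → U
U(20): 20+10=30≡4 → E
U(20): 20+10=30≡4 → E
Y(24): 24+10=34≡8 → I
P(15): 15+10=25 → Z
J(9): 9+10=19 → T
K(10): 10+10=20 → U

LFXBCUEEIZTU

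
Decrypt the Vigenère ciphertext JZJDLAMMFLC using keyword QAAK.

Repeat the key across the ciphertext: QAAKQAAKQAA
J(9)−Q(16): -7≡19 → T
Z(25)−A(0): 25 → Z
J(9)−A(0): 9 → J
D(3)−K(10): -7≡19 → T
L(11)−Q(16): -5≡21 → V
A(0)−A(0): 0 → A
M(12)−A(0): 12 → M
M(12)−K(10): 2 → C
F(5)−Q(16): -11≡15 → P
L(11)−A(0): 11 → L
C(2)−A(0): 2 → C

TZJTVAMCPLC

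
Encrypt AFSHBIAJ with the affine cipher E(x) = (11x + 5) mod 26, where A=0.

FIVEQPFA

A(0): 11·0+5=5 → F
F(5): 11·5+5=60≡8 → I
S(18): 11·18+5=203≡21 → V
H(7): 11·7+5=82≡4 → E
B(1): 11·1+5=16 → Q
I(8): 11·8+5=93≡15 → P
A(0): 11·0+5=5 → F
J(9): 11·9+5=104≡0 → A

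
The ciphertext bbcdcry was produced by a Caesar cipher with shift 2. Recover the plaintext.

zzabapw

b(1): 1−2=-1≡25 → z
b(1): 1−2=-1≡25 → z
c(2): 2−2=0 → a
d(3): 3−2=1 → b
c(2): 2−2=0 → a
r(17): 17−2=15 → p
y(24): 24−2=22 → w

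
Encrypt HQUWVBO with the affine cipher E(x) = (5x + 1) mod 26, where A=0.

KDXHCGT

H(7): 5·7+1=36≡10 → K
Q(16): 5·16+1=81≡3 → D
U(20): 5·20+1=101≡23 → X
W(22): 5·22+1=111≡7 → H
V(21): 5·21+1=106≡2 → C
B(1): 5·1+1=6 → G
O(14): 5·14+1=71≡19 → T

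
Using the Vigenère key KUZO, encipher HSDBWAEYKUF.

RMCPGUDMUOE

Repeat the key across the message: KUZOKUZOKUZ
H(7)+K(10): 17 → R
S(18)+U(20): 38≡12 → M
D(3)+Z(25): 28≡2 → C
B(1)+O(14): 15 → P
W(22)+K(10): 32≡6 → G
A(0)+U(20): 20 → U
E(4)+Z(25): 29≡3 → D
Y(24)+O(14): 38≡12 → M
K(10)+K(10): 20 → U
U(20)+U(20): 40≡14 → O
F(5)+Z(25): 30≡4 → E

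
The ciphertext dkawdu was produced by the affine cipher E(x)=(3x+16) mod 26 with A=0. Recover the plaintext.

nymcnk

The inverse of 3 mod 26 is 9, since 3·9=27≡1. Apply D(y)=9·(y−16) mod 26:
d(3): 9·(3−16)=-117≡13 → n
k(10): 9·(10−16)=-54≡24 → y
a(0): 9·(0−16)=-144≡12 → m
w(22): 9·(22−16)=54≡2 → c
d(3): 9·(3−16)=-117≡13 → n
u(20): 9·(20−16)=36≡10 → k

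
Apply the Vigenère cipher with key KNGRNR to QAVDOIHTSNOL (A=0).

ANBUBZRGYEBC

Repeat the key across the message: KNGRNRKNGRNR
Q(16)+K(10): 26≡0 → A
A(0)+N(13): 13 → N
V(21)+G(6): 27≡1 → B
D(3)+R(17): 20 → U
O(14)+N(13): 27≡1 → B
I(8)+R(17): 25 → Z
H(7)+K(10): 17 → R
T(19)+N(13): 32≡6 → G
S(18)+G(6): 24 → Y
N(13)+R(17): 30≡4 → E
O(14)+N(13): 27≡1 → B
L(11)+R(17): 28≡2 → C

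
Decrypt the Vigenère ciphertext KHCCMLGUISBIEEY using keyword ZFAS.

LCCKNGGCJNBQFZY

Repeat the key across the ciphertext: ZFASZFASZFASZFA
K(10)−Z(25): -15≡11 → L
H(7)−F(5): 2 → C
C(2)−A(0): 2 → C
C(2)−S(18): -16≡10 → K
M(12)−Z(25): -13≡13 → N
L(11)−F(5): 6 → G
G(6)−A(0): 6 → G
U(20)−S(18): 2 → C
I(8)−Z(25): -17≡9 → J
S(18)−F(5): 13 → N
B(1)−A(0): 1 → B
I(8)−S(18): -10≡16 → Q
E(4)−Z(25): -21≡5 → F
E(4)−F(5): -1≡25 → Z
Y(24)−A(0): 24 → Y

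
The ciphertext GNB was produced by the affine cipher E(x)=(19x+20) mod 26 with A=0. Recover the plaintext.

The inverse of 19 mod 26 is 11, since 19·11=209≡1. Apply D(y)=11·(y−20) mod 26:
G(6): 11·(6−20)=-154≡2 → C
N(13): 11·(13−20)=-77≡1 → B
B(1): 11·(1−20)=-209≡25 → Z

CBZ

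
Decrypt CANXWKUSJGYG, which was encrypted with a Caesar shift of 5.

C(2): 2−5=-3≡23 → X
A(0): 0−5=-5≡21 → V
N(13): 13−5=8 → I
X(23): 23−5=18 → S
W(22): 22−5=17 → R
K(10): 10−5=5 → F
U(20): 20−5=15 → P
S(18): 18−5=13 → N
J(9): 9−5=4 → E
G(6): 6−5=1 → B
Y(24): 24−5=19 → T
G(6): 6−5=1 → B

XVISRFPNEBTB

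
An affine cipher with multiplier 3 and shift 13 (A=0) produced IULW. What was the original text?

The inverse of 3 mod 26 is 9, since 3·9=27≡1. Apply D(y)=9·(y−13) mod 26:
I(8): 9·(8−13)=-45≡7 → H
U(20): 9·(20−13)=63≡11 → L
L(11): 9·(11−13)=-18≡8 → I
W(22): 9·(22−13)=81≡3 → D

HLID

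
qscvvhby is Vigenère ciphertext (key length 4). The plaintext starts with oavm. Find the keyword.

cshj

Subtract each crib letter from the matching ciphertext letter (mod 26):
q(16)−o(14)=2 → c
s(18)−a(0)=18 → s
c(2)−v(21)=-19≡7 → h
v(21)−m(12)=9 → j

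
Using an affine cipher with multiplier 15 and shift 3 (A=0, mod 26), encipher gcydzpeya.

g(6): 15·6+3=93≡15 → p
c(2): 15·2+3=33≡7 → h
y(24): 15·24+3=363≡25 → z
d(3): 15·3+3=48≡22 → w
z(25): 15·25+3=378≡14 → o
p(15): 15·15+3=228≡20 → u
e(4): 15·4+3=63≡11 → l
y(24): 15·24+3=363≡25 → z
a(0): 15·0+3=3 → d

phzwoulzd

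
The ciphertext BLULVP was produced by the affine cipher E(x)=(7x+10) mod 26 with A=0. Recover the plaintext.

The inverse of 7 mod 26 is 15, since 7·15=105≡1. Apply D(y)=15·(y−10) mod 26:
B(1): 15·(1−10)=-135≡21 → V
L(11): 15·(11−10)=15 → P
U(20): 15·(20−10)=150≡20 → U
L(11): 15·(11−10)=15 → P
V(21): 15·(21−10)=165≡9 → J
P(15): 15·(15−10)=75≡23 → X

VPUPJX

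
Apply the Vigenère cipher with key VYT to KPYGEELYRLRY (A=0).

FNRBCXGWKGPR

Repeat the key across the message: VYTVYTVYTVYT
K(10)+V(21): 31≡5 → F
P(15)+Y(24): 39≡13 → N
Y(24)+T(19): 43≡17 → R
G(6)+V(21): 27≡1 → B
E(4)+Y(24): 28≡2 → C
E(4)+T(19): 23 → X
L(11)+V(21): 32≡6 → G
Y(24)+Y(24): 48≡22 → W
R(17)+T(19): 36≡10 → K
L(11)+V(21): 32≡6 → G
R(17)+Y(24): 41≡15 → P
Y(24)+T(19): 43≡17 → R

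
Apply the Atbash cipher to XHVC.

X(23) → C(2)
H(7) → S(18)
V(21) → E(4)
C(2) → X(23)

CSEX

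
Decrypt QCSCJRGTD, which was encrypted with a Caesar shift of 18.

YKAKRZOBL

Q(16): 16−18=-2≡24 → Y
C(2): 2−18=-16≡10 → K
S(18): 18−18=0 → A
C(2): 2−18=-16≡10 → K
J(9): 9−18=-9≡17 → R
R(17): 17−18=-1≡25 → Z
G(6): 6−18=-12≡14 → O
T(19): 19−18=1 → B
D(3): 3−18=-15≡11 → L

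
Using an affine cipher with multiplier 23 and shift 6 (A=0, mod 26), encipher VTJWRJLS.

V(21): 23·21+6=489≡21 → V
T(19): 23·19+6=443≡1 → B
J(9): 23·9+6=213≡5 → F
W(22): 23·22+6=512≡18 → S
R(17): 23·17+6=397≡7 → H
J(9): 23·9+6=213≡5 → F
L(11): 23·11+6=259≡25 → Z
S(18): 23·18+6=420≡4 → E

VBFSHFZE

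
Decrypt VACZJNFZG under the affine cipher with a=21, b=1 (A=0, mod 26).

The inverse of 21 mod 26 is 5, since 21·5=105≡1. Apply D(y)=5·(y−1) mod 26:
V(21): 5·(21−1)=100≡22 → W
A(0): 5·(0−1)=-5≡21 → V
C(2): 5·(2−1)=5 → F
Z(25): 5·(25−1)=120≡16 → Q
J(9): 5·(9−1)=40≡14 → O
N(13): 5·(13−1)=60≡8 → I
F(5): 5·(5−1)=20 → U
Z(25): 5·(25−1)=120≡16 → Q
G(6): 5·(6−1)=25 → Z

WVFQOIUQZ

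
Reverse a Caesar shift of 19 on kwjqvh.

rdqxco

k(10): 10−19=-9≡17 → r
w(22): 22−19=3 → d
j(9): 9−19=-10≡16 → q
q(16): 16−19=-3≡23 → x
v(21): 21−19=2 → c
h(7): 7−19=-12≡14 → o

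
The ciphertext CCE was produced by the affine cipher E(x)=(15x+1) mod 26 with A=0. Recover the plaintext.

The inverse of 15 mod 26 is 7, since 15·7=105≡1. Apply D(y)=7·(y−1) mod 26:
C(2): 7·(2−1)=7 → H
C(2): 7·(2−1)=7 → H
E(4): 7·(4−1)=21 → V

HHV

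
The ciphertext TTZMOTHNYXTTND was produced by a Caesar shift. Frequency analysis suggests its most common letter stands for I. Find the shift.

11

The most frequent ciphertext letter is T (appears 5 times).
T is position 19; I is position 8.
Shift = 11.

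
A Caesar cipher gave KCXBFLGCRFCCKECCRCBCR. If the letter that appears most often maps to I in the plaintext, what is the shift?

20

The most frequent ciphertext letter is C (appears 8 times).
C is position 2; I is position 8.
Shift = -6≡20.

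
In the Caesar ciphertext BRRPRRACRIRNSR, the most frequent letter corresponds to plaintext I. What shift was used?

9

The most frequent ciphertext letter is R (appears 7 times).
R is position 17; I is position 8.
Shift = 9.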